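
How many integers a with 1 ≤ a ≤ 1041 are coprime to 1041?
692

The number of a ∈ {1, ..., 1041} with gcd(a, 1041) = 1 is by definition Euler's totient φ(1041). φ is multiplicative, with φ(p^e) = p^e − p^(e−1). Factorise 1041 = 3 · 347. Then
  φ(1041) = (3 − 1) · (347 − 1) = 2 · 346 = 692.
So there are 692 such integers.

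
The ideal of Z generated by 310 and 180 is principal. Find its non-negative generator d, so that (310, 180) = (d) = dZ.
(310, 180) = (10); d = 10

In the PID Z, (a, b) is generated by gcd(a, b). Compute gcd(310, 180) with the extended Euclidean algorithm, tracking rows (r, s, t) with s·310 + t·180 = r:
  row A: (310, 1, 0)   [1·310 + 0·180 = 310]
  row B: (180, 0, 1)   [0·310 + 1·180 = 180]
  310 = 1·180 + 130   → row C = row A − 1·row B = (130, 1, −1)   [check: 1·310 − 1·180 = 130]
  180 = 1·130 + 50   → row D = row B − 1·row C = (50, −1, 2)   [check: −1·310 + 2·180 = 50]
  130 = 2·50 + 30   → row E = row C − 2·row D = (30, 3, −5)   [check: 3·310 − 5·180 = 30]
  50 = 1·30 + 20   → row F = row D − 1·row E = (20, −4, 7)   [check: −4·310 + 7·180 = 20]
  30 = 1·20 + 10   → row G = row E − 1·row F = (10, 7, −12)   [check: 7·310 − 12·180 = 10]
  20 = 2·10 + 0   → remainder 0, stop. gcd = 10 (last nonzero row G).
So gcd(310, 180) = 10, with Bézout identity 7·310 − 12·180 = 10. Containment (⊇): the Bézout identity exhibits 10 as an element of (310, 180), giving (10) ⊆ (310, 180). Containment (⊆): since 10 | 310 and 10 | 180 (310 = 10·31, 180 = 10·18), every Z-linear combination of 310 and 180 is divisible by 10, so (310, 180) ⊆ (10). Therefore (310, 180) = (10), d = 10.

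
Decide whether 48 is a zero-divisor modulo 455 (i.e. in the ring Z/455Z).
gcd(48, 455) = 1, so 48 is a unit in Z/455Z (it has a multiplicative inverse). A unit cannot be a zero-divisor: if 48·b ≡ 0 then multiplying both sides by 48^(−1) gives b ≡ 0. So 48 is not a zero-divisor.

Final answer: NO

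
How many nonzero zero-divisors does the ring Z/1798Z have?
Z/1798Z has 957 nonzero zero-divisors

In Z/1798Z each nonzero element is either a unit (gcd with 1798 is 1) or a zero-divisor (gcd > 1). The number of units is φ(1798): factorise 1798 = 2 · 29 · 31, so φ(1798) = (2 − 1) · (29 − 1) · (31 − 1) = 1 · 28 · 30 = 840. The nonzero elements number 1798 − 1 = 1797. Hence the nonzero zero-divisors number 1797 − 840 = 957.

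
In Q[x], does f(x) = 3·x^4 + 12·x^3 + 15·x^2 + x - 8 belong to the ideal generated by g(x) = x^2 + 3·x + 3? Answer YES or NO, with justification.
NO

In Q[x] the ideal (g) consists of all multiples of g, so f ∈ (g) iff g | f, i.e. iff the remainder of f on division by g is 0. Divide f by g (g is monic, so eliminate the leading term of the running remainder at each step):
  leading term 3·x^4: subtract (3·x^2)·g(x) = 3·x^4 + 9·x^3 + 9·x^2, leaving 3·x^3 + 6·x^2 + x - 8
  leading term 3·x^3: subtract (3·x)·g(x) = 3·x^3 + 9·x^2 + 9·x, leaving -3·x^2 - 8·x - 8
  leading term -3·x^2: subtract (-3)·g(x) = -3·x^2 - 9·x - 9, leaving x + 1
The remainder r(x) = x + 1 ≠ 0 (and deg r < deg g), so g ∤ f, i.e. f ∉ (g).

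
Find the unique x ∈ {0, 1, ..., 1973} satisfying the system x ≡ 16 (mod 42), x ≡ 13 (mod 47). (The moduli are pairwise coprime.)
x ≡ 436 (mod 1974); the representative in [0, 1974) is 436

The moduli 42, 47 are pairwise coprime, so by the CRT there is a unique solution mod 42·47 = 1974.
Solve by successive substitution. Start with x ≡ 16 (mod 42).
  Combine with x ≡ 13 (mod 47): write x = 16 + 42·t and require 16 + 42·t ≡ 13 (mod 47), i.e. 42·t ≡ 13 − 16 ≡ 44 (mod 47). Since 42^(−1) ≡ 28 (mod 47), t ≡ 28·44 ≡ 10 (mod 47). So x ≡ 16 + 42·10 = 436 (mod 1974).
Unique solution in [0, 1974): x = 436.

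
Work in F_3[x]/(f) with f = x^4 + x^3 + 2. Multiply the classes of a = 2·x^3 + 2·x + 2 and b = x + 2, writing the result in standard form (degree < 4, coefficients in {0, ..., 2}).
a · b ≡ 2·x^3 + 2·x^2 (mod f(x))

Multiply as integer polynomials: a · b = 2·x^4 + 4·x^3 + 2·x^2 + 6·x + 4. Reducing coefficients mod 3: a · b ≡ 2·x^4 + x^3 + 2·x^2 + 1. Now divide by f(x) = x^4 + x^3 + 2 in F_3[x], eliminating the leading term at each step:
  leading term 2·x^4: subtract (2)·f(x) = 2·x^4 + 2·x^3 + 1, leaving 2·x^3 + 2·x^2 (coefficients mod 3)
The degree is now < 4, so this is the remainder. Hence a · b ≡ 2·x^3 + 2·x^2 in F_3[x]/(f).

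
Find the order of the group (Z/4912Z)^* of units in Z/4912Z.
|(Z/4912Z)^*| = 2448

(Z/4912Z)^* consists of the classes a with gcd(a, 4912) = 1, so its order is φ(4912). φ is multiplicative, with φ(p^e) = p^e − p^(e−1). Factorise 4912 = 2^4 · 307. Then
  φ(4912) = (2^4 − 2^3) · (307 − 1) = 8 · 306 = 2448.
Thus |(Z/4912Z)^*| = 2448.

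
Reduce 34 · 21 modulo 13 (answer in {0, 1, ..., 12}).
12

Reduce the factors first: 34 ≡ 8, 21 ≡ 8 (mod 13), so 34 · 21 ≡ 8 · 8 (mod 13). 8 · 8 = 64. Dividing by 13: 64 = 4·13 + 12. So (34 · 21) mod 13 = 12.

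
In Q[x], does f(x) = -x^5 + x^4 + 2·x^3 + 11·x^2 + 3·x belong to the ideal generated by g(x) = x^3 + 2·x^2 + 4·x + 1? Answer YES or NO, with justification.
In Q[x] the ideal (g) consists of all multiples of g, so f ∈ (g) iff g | f, i.e. iff the remainder of f on division by g is 0. Divide f by g (g is monic, so eliminate the leading term of the running remainder at each step):
  leading term -x^5: subtract (-x^2)·g(x) = -x^5 - 2·x^4 - 4·x^3 - x^2, leaving 3·x^4 + 6·x^3 + 12·x^2 + 3·x
  leading term 3·x^4: subtract (3·x)·g(x) = 3·x^4 + 6·x^3 + 12·x^2 + 3·x, leaving 0
The remainder is 0, so f(x) = g(x) · h(x) with h(x) = -x^2 + 3·x. Hence g | f, i.e. f ∈ (g).

Final answer: YES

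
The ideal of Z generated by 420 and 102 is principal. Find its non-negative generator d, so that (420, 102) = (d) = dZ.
In the PID Z, (a, b) is generated by gcd(a, b). Compute gcd(420, 102) with the extended Euclidean algorithm, tracking rows (r, s, t) with s·420 + t·102 = r:
  row A: (420, 1, 0)   [1·420 + 0·102 = 420]
  row B: (102, 0, 1)   [0·420 + 1·102 = 102]
  420 = 4·102 + 12   → row C = row A − 4·row B = (12, 1, −4)   [check: 1·420 − 4·102 = 12]
  102 = 8·12 + 6   → row D = row B − 8·row C = (6, −8, 33)   [check: −8·420 + 33·102 = 6]
  12 = 2·6 + 0   → remainder 0, stop. gcd = 6 (last nonzero row D).
So gcd(420, 102) = 6, with Bézout identity −8·420 + 33·102 = 6. Containment (⊇): the Bézout identity exhibits 6 as an element of (420, 102), giving (6) ⊆ (420, 102). Containment (⊆): since 6 | 420 and 6 | 102 (420 = 6·70, 102 = 6·17), every Z-linear combination of 420 and 102 is divisible by 6, so (420, 102) ⊆ (6). Therefore (420, 102) = (6), d = 6.

Final answer: (420, 102) = (6); d = 6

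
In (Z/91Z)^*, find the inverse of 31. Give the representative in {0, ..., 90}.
Apply the extended Euclidean algorithm to (91, 31), tracking rows (r, s, t) with s·91 + t·31 = r. Each division r_prev = q·r_cur + r_new produces the new row as (previous row) − q·(current row):
  row A: (91, 1, 0)   [1·91 + 0·31 = 91]
  row B: (31, 0, 1)   [0·91 + 1·31 = 31]
  91 = 2·31 + 29   → row C = row A − 2·row B = (29, 1, −2)   [check: 1·91 − 2·31 = 29]
  31 = 1·29 + 2   → row D = row B − 1·row C = (2, −1, 3)   [check: −1·91 + 3·31 = 2]
  29 = 14·2 + 1   → row E = row C − 14·row D = (1, 15, −44)   [check: 15·91 − 44·31 = 1]
  2 = 2·1 + 0   → remainder 0, stop. gcd = 1 (last nonzero row E).
The gcd is 1, so 31 is invertible mod 91. The last nonzero row gives 15·91 − 44·31 = 1, so t = −44. So 31^(−1) ≡ −44 ≡ 47 (mod 91). Verify: 31 · 47 = 1457 ≡ 1 (mod 91). ✓

Final answer: 31^(−1) ≡ 47 (mod 91)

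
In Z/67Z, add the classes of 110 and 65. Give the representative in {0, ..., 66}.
41

Reduce the summands first: 110 ≡ 43 (mod 67), so 110 + 65 ≡ 43 + 65 (mod 67). 43 + 65 = 108; 108 = 1·67 + 41, so (110 + 65) mod 67 = 41.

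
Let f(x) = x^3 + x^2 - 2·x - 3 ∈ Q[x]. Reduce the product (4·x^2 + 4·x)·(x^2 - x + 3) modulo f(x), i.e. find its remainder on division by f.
a · b ≡ 20·x^2 + 16·x - 12 (mod f(x))

First multiply in Q[x] without reducing: a · b = 4·x^4 + 8·x^2 + 12·x. Now divide by f(x) = x^3 + x^2 - 2·x - 3, eliminating the leading term at each step:
  leading term 4·x^4: subtract (4·x)·f(x) = 4·x^4 + 4·x^3 - 8·x^2 - 12·x, leaving -4·x^3 + 16·x^2 + 24·x
  leading term -4·x^3: subtract (-4)·f(x) = -4·x^3 - 4·x^2 + 8·x + 12, leaving 20·x^2 + 16·x - 12
The degree is now < 3, so this is the remainder. Hence a · b ≡ 20·x^2 + 16·x - 12 in Q[x]/(f).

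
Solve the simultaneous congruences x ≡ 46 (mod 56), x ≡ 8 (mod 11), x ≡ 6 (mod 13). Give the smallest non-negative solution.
The moduli 56, 11, 13 are pairwise coprime, so by the CRT there is a unique solution mod 56·11·13 = 8008.
Solve by successive substitution. Start with x ≡ 46 (mod 56).
  Combine with x ≡ 8 (mod 11): write x = 46 + 56·t and require 46 + 56·t ≡ 8 (mod 11), i.e. 56·t ≡ 8 − 46 ≡ 6 (mod 11). Since 56^(−1) ≡ 1 (mod 11) (56 ≡ 1 (mod 11)), t ≡ 1·6 ≡ 6 (mod 11). So x ≡ 46 + 56·6 = 382 (mod 616).
  Combine with x ≡ 6 (mod 13): write x = 382 + 616·t and require 382 + 616·t ≡ 6 (mod 13), i.e. 616·t ≡ 6 − 382 ≡ 1 (mod 13). Since 616^(−1) ≡ 8 (mod 13) (616 ≡ 5 (mod 13)), t ≡ 8·1 ≡ 8 (mod 13). So x ≡ 382 + 616·8 = 5310 (mod 8008).
Unique solution in [0, 8008): x = 5310.

Final answer: x ≡ 5310 (mod 8008); the representative in [0, 8008) is 5310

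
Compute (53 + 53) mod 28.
Reduce the summands first: 53 ≡ 25, 53 ≡ 25 (mod 28), so 53 + 53 ≡ 25 + 25 (mod 28). 25 + 25 = 50; 50 = 1·28 + 22, so (53 + 53) mod 28 = 22.

Final answer: 22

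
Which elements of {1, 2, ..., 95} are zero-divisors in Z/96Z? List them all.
nonzero zero-divisors of Z/96Z = {2, 3, 4, 6, 8, 9, 10, 12, 14, 15, 16, 18, 20, 21, 22, 24, 26, 27, 28, 30, 32, 33, 34, 36, 38, 39, 40, 42, 44, 45, 46, 48, 50, 51, 52, 54, 56, 57, 58, 60, 62, 63, 64, 66, 68, 69, 70, 72, 74, 75, 76, 78, 80, 81, 82, 84, 86, 87, 88, 90, 92, 93, 94}

An element a ∈ Z/96Z (with a ≠ 0) is a zero-divisor iff gcd(a, 96) > 1 (because a is a unit precisely when gcd(a, n) = 1, and in Z/nZ every nonzero, non-unit element is a zero-divisor). Scan a = 1, ..., 95 and keep those with gcd(a, 96) > 1:
  gcd(2, 96) = 2, gcd(3, 96) = 3, gcd(4, 96) = 4, gcd(6, 96) = 6, gcd(8, 96) = 8, gcd(9, 96) = 3, gcd(10, 96) = 2, gcd(12, 96) = 12, gcd(14, 96) = 2, gcd(15, 96) = 3, gcd(16, 96) = 16, gcd(18, 96) = 6, gcd(20, 96) = 4, gcd(21, 96) = 3, gcd(22, 96) = 2, gcd(24, 96) = 24, gcd(26, 96) = 2, gcd(27, 96) = 3, gcd(28, 96) = 4, gcd(30, 96) = 6, gcd(32, 96) = 32, gcd(33, 96) = 3, gcd(34, 96) = 2, gcd(36, 96) = 12, gcd(38, 96) = 2, gcd(39, 96) = 3, gcd(40, 96) = 8, gcd(42, 96) = 6, gcd(44, 96) = 4, gcd(45, 96) = 3, gcd(46, 96) = 2, gcd(48, 96) = 48, gcd(50, 96) = 2, gcd(51, 96) = 3, gcd(52, 96) = 4, gcd(54, 96) = 6, gcd(56, 96) = 8, gcd(57, 96) = 3, gcd(58, 96) = 2, gcd(60, 96) = 12, gcd(62, 96) = 2, gcd(63, 96) = 3, gcd(64, 96) = 32, gcd(66, 96) = 6, gcd(68, 96) = 4, gcd(69, 96) = 3, gcd(70, 96) = 2, gcd(72, 96) = 24, gcd(74, 96) = 2, gcd(75, 96) = 3, gcd(76, 96) = 4, gcd(78, 96) = 6, gcd(80, 96) = 16, gcd(81, 96) = 3, gcd(82, 96) = 2, gcd(84, 96) = 12, gcd(86, 96) = 2, gcd(87, 96) = 3, gcd(88, 96) = 8, gcd(90, 96) = 6, gcd(92, 96) = 4, gcd(93, 96) = 3, gcd(94, 96) = 2.
All other a ∈ {1, ..., 95} have gcd(a, 96) = 1 and are units. So the nonzero zero-divisors are exactly the 63 values of a appearing in this scan.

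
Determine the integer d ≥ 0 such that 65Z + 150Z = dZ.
(65, 150) = (5); d = 5

In the PID Z, (a, b) is generated by gcd(a, b). Compute gcd(150, 65) with the extended Euclidean algorithm, tracking rows (r, s, t) with s·150 + t·65 = r:
  row A: (150, 1, 0)   [1·150 + 0·65 = 150]
  row B: (65, 0, 1)   [0·150 + 1·65 = 65]
  150 = 2·65 + 20   → row C = row A − 2·row B = (20, 1, −2)   [check: 1·150 − 2·65 = 20]
  65 = 3·20 + 5   → row D = row B − 3·row C = (5, −3, 7)   [check: −3·150 + 7·65 = 5]
  20 = 4·5 + 0   → remainder 0, stop. gcd = 5 (last nonzero row D).
So gcd(65, 150) = 5, with Bézout identity −3·150 + 7·65 = 5. Containment (⊇): the Bézout identity exhibits 5 as an element of (65, 150), giving (5) ⊆ (65, 150). Containment (⊆): since 5 | 65 and 5 | 150 (65 = 5·13, 150 = 5·30), every Z-linear combination of 65 and 150 is divisible by 5, so (65, 150) ⊆ (5). Therefore (65, 150) = (5), d = 5.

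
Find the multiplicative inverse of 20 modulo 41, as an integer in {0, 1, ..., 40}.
20^(−1) ≡ 39 (mod 41)

Apply the extended Euclidean algorithm to (41, 20), tracking rows (r, s, t) with s·41 + t·20 = r. Each division r_prev = q·r_cur + r_new produces the new row as (previous row) − q·(current row):
  row A: (41, 1, 0)   [1·41 + 0·20 = 41]
  row B: (20, 0, 1)   [0·41 + 1·20 = 20]
  41 = 2·20 + 1   → row C = row A − 2·row B = (1, 1, −2)   [check: 1·41 − 2·20 = 1]
  20 = 20·1 + 0   → remainder 0, stop. gcd = 1 (last nonzero row C).
The gcd is 1, so 20 is invertible mod 41. The last nonzero row gives 1·41 − 2·20 = 1, so t = −2. So 20^(−1) ≡ −2 ≡ 39 (mod 41). Verify: 20 · 39 = 780 ≡ 1 (mod 41). ✓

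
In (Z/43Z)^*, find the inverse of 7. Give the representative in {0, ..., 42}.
7^(−1) ≡ 37 (mod 43)

Apply the extended Euclidean algorithm to (43, 7), tracking rows (r, s, t) with s·43 + t·7 = r. Each division r_prev = q·r_cur + r_new produces the new row as (previous row) − q·(current row):
  row A: (43, 1, 0)   [1·43 + 0·7 = 43]
  row B: (7, 0, 1)   [0·43 + 1·7 = 7]
  43 = 6·7 + 1   → row C = row A − 6·row B = (1, 1, −6)   [check: 1·43 − 6·7 = 1]
  7 = 7·1 + 0   → remainder 0, stop. gcd = 1 (last nonzero row C).
The gcd is 1, so 7 is invertible mod 43. The last nonzero row gives 1·43 − 6·7 = 1, so t = −6. So 7^(−1) ≡ −6 ≡ 37 (mod 43). Verify: 7 · 37 = 259 ≡ 1 (mod 43). ✓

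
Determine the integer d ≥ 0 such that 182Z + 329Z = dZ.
(182, 329) = (7); d = 7

In the PID Z, (a, b) is generated by gcd(a, b). Compute gcd(329, 182) with the extended Euclidean algorithm, tracking rows (r, s, t) with s·329 + t·182 = r:
  row A: (329, 1, 0)   [1·329 + 0·182 = 329]
  row B: (182, 0, 1)   [0·329 + 1·182 = 182]
  329 = 1·182 + 147   → row C = row A − 1·row B = (147, 1, −1)   [check: 1·329 − 1·182 = 147]
  182 = 1·147 + 35   → row D = row B − 1·row C = (35, −1, 2)   [check: −1·329 + 2·182 = 35]
  147 = 4·35 + 7   → row E = row C − 4·row D = (7, 5, −9)   [check: 5·329 − 9·182 = 7]
  35 = 5·7 + 0   → remainder 0, stop. gcd = 7 (last nonzero row E).
So gcd(182, 329) = 7, with Bézout identity 5·329 − 9·182 = 7. Containment (⊇): the Bézout identity exhibits 7 as an element of (182, 329), giving (7) ⊆ (182, 329). Containment (⊆): since 7 | 182 and 7 | 329 (182 = 7·26, 329 = 7·47), every Z-linear combination of 182 and 329 is divisible by 7, so (182, 329) ⊆ (7). Therefore (182, 329) = (7), d = 7.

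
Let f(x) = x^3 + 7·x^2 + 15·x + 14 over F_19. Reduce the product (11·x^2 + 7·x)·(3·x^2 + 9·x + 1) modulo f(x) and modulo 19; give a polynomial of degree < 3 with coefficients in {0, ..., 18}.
Multiply as integer polynomials: a · b = 33·x^4 + 120·x^3 + 74·x^2 + 7·x. Reducing coefficients mod 19: a · b ≡ 14·x^4 + 6·x^3 + 17·x^2 + 7·x. Now divide by f(x) = x^3 + 7·x^2 + 15·x + 14 in F_19[x], eliminating the leading term at each step:
  leading term 14·x^4: subtract (14·x)·f(x) = 14·x^4 + 3·x^3 + x^2 + 6·x, leaving 3·x^3 + 16·x^2 + x (coefficients mod 19)
  leading term 3·x^3: subtract (3)·f(x) = 3·x^3 + 2·x^2 + 7·x + 4, leaving 14·x^2 + 13·x + 15 (coefficients mod 19)
The degree is now < 3, so this is the remainder. Hence a · b ≡ 14·x^2 + 13·x + 15 in F_19[x]/(f).

Final answer: a · b ≡ 14·x^2 + 13·x + 15 (mod f(x))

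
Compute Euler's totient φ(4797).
φ(4797) = 2880

φ is multiplicative, with φ(p^e) = p^e − p^(e−1). Factorise 4797 = 3^2 · 13 · 41. Then
  φ(4797) = (3^2 − 3^1) · (13 − 1) · (41 − 1) = 6 · 12 · 40 = 2880.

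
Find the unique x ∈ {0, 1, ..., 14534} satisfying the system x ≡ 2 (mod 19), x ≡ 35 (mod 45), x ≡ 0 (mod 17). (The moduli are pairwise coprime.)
x ≡ 9350 (mod 14535); the representative in [0, 14535) is 9350

The moduli 19, 45, 17 are pairwise coprime, so by the CRT there is a unique solution mod 19·45·17 = 14535.
Solve by successive substitution. Start with x ≡ 2 (mod 19).
  Combine with x ≡ 35 (mod 45): write x = 2 + 19·t and require 2 + 19·t ≡ 35 (mod 45), i.e. 19·t ≡ 35 − 2 ≡ 33 (mod 45). Since 19^(−1) ≡ 19 (mod 45), t ≡ 19·33 ≡ 42 (mod 45). So x ≡ 2 + 19·42 = 800 (mod 855).
  Combine with x ≡ 0 (mod 17): write x = 800 + 855·t and require 800 + 855·t ≡ 0 (mod 17), i.e. 855·t ≡ 0 − 800 ≡ 16 (mod 17). Since 855^(−1) ≡ 7 (mod 17) (855 ≡ 5 (mod 17)), t ≡ 7·16 ≡ 10 (mod 17). So x ≡ 800 + 855·10 = 9350 (mod 14535).
Unique solution in [0, 14535): x = 9350.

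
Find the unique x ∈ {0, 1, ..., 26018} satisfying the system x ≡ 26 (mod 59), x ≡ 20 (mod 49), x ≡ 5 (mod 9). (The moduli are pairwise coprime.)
The moduli 59, 49, 9 are pairwise coprime, so by the CRT there is a unique solution mod 59·49·9 = 26019.
Solve by successive substitution. Start with x ≡ 26 (mod 59).
  Combine with x ≡ 20 (mod 49): write x = 26 + 59·t and require 26 + 59·t ≡ 20 (mod 49), i.e. 59·t ≡ 20 − 26 ≡ 43 (mod 49). Since 59^(−1) ≡ 5 (mod 49) (59 ≡ 10 (mod 49)), t ≡ 5·43 ≡ 19 (mod 49). So x ≡ 26 + 59·19 = 1147 (mod 2891).
  Combine with x ≡ 5 (mod 9): write x = 1147 + 2891·t and require 1147 + 2891·t ≡ 5 (mod 9), i.e. 2891·t ≡ 5 − 1147 ≡ 1 (mod 9). Since 2891^(−1) ≡ 5 (mod 9) (2891 ≡ 2 (mod 9)), t ≡ 5·1 ≡ 5 (mod 9). So x ≡ 1147 + 2891·5 = 15602 (mod 26019).
Unique solution in [0, 26019): x = 15602.

Final answer: x ≡ 15602 (mod 26019); the representative in [0, 26019) is 15602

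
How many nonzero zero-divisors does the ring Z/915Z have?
In Z/915Z each nonzero element is either a unit (gcd with 915 is 1) or a zero-divisor (gcd > 1). The number of units is φ(915): factorise 915 = 3 · 5 · 61, so φ(915) = (3 − 1) · (5 − 1) · (61 − 1) = 2 · 4 · 60 = 480. The nonzero elements number 915 − 1 = 914. Hence the nonzero zero-divisors number 914 − 480 = 434.

Final answer: Z/915Z has 434 nonzero zero-divisors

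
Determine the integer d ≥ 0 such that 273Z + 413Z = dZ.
In the PID Z, (a, b) is generated by gcd(a, b). Compute gcd(413, 273) with the extended Euclidean algorithm, tracking rows (r, s, t) with s·413 + t·273 = r:
  row A: (413, 1, 0)   [1·413 + 0·273 = 413]
  row B: (273, 0, 1)   [0·413 + 1·273 = 273]
  413 = 1·273 + 140   → row C = row A − 1·row B = (140, 1, −1)   [check: 1·413 − 1·273 = 140]
  273 = 1·140 + 133   → row D = row B − 1·row C = (133, −1, 2)   [check: −1·413 + 2·273 = 133]
  140 = 1·133 + 7   → row E = row C − 1·row D = (7, 2, −3)   [check: 2·413 − 3·273 = 7]
  133 = 19·7 + 0   → remainder 0, stop. gcd = 7 (last nonzero row E).
So gcd(273, 413) = 7, with Bézout identity 2·413 − 3·273 = 7. Containment (⊇): the Bézout identity exhibits 7 as an element of (273, 413), giving (7) ⊆ (273, 413). Containment (⊆): since 7 | 273 and 7 | 413 (273 = 7·39, 413 = 7·59), every Z-linear combination of 273 and 413 is divisible by 7, so (273, 413) ⊆ (7). Therefore (273, 413) = (7), d = 7.

Final answer: (273, 413) = (7); d = 7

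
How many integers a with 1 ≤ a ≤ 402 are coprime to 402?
The number of a ∈ {1, ..., 402} with gcd(a, 402) = 1 is by definition Euler's totient φ(402). φ is multiplicative, with φ(p^e) = p^e − p^(e−1). Factorise 402 = 2 · 3 · 67. Then
  φ(402) = (2 − 1) · (3 − 1) · (67 − 1) = 1 · 2 · 66 = 132.
So there are 132 such integers.

Final answer: 132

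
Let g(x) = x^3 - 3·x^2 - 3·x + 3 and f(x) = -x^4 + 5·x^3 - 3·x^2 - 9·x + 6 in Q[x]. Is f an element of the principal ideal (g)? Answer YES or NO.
YES

In Q[x] the ideal (g) consists of all multiples of g, so f ∈ (g) iff g | f, i.e. iff the remainder of f on division by g is 0. Divide f by g (g is monic, so eliminate the leading term of the running remainder at each step):
  leading term -x^4: subtract (-x)·g(x) = -x^4 + 3·x^3 + 3·x^2 - 3·x, leaving 2·x^3 - 6·x^2 - 6·x + 6
  leading term 2·x^3: subtract (2)·g(x) = 2·x^3 - 6·x^2 - 6·x + 6, leaving 0
The remainder is 0, so f(x) = g(x) · h(x) with h(x) = 2 - x. Hence g | f, i.e. f ∈ (g).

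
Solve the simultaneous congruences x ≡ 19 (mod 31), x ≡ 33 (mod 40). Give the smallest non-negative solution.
x ≡ 1073 (mod 1240); the representative in [0, 1240) is 1073

The moduli 31, 40 are pairwise coprime, so by the CRT there is a unique solution mod 31·40 = 1240.
Solve by successive substitution. Start with x ≡ 19 (mod 31).
  Combine with x ≡ 33 (mod 40): write x = 19 + 31·t and require 19 + 31·t ≡ 33 (mod 40), i.e. 31·t ≡ 33 − 19 ≡ 14 (mod 40). Since 31^(−1) ≡ 31 (mod 40), t ≡ 31·14 ≡ 34 (mod 40). So x ≡ 19 + 31·34 = 1073 (mod 1240).
Unique solution in [0, 1240): x = 1073.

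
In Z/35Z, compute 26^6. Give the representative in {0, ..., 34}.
1

Use repeated squaring. Binary(6) = 110. Walk through the bits of the exponent 6 left-to-right: at each bit after the leading one, square the running value, then multiply by 26 if the bit is 1 (always reducing mod 35):
  bit 1 = 1 (leading): start with 26.
  bit 2 = 1: square 26^2 = 676 ≡ 11; bit is 1, so multiply 11·26 = 286 ≡ 6 (mod 35).
  bit 3 = 0: square 6^2 = 36 ≡ 1 (mod 35).
Final value: 26^6 ≡ 1 (mod 35).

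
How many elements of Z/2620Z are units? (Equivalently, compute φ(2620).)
Z/2620Z has φ(2620) = 1040 units

An element a ∈ Z/2620Z is a unit iff gcd(a, 2620) = 1, so the number of units is φ(2620). φ is multiplicative, with φ(p^e) = p^e − p^(e−1). Factorise 2620 = 2^2 · 5 · 131. Then
  φ(2620) = (2^2 − 2^1) · (5 − 1) · (131 − 1) = 2 · 4 · 130 = 1040.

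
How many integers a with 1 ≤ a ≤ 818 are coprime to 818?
The number of a ∈ {1, ..., 818} with gcd(a, 818) = 1 is by definition Euler's totient φ(818). φ is multiplicative, with φ(p^e) = p^e − p^(e−1). Factorise 818 = 2 · 409. Then
  φ(818) = (2 − 1) · (409 − 1) = 1 · 408 = 408.
So there are 408 such integers.

Final answer: 408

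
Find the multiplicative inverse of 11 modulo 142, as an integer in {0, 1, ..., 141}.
Apply the extended Euclidean algorithm to (142, 11), tracking rows (r, s, t) with s·142 + t·11 = r. Each division r_prev = q·r_cur + r_new produces the new row as (previous row) − q·(current row):
  row A: (142, 1, 0)   [1·142 + 0·11 = 142]
  row B: (11, 0, 1)   [0·142 + 1·11 = 11]
  142 = 12·11 + 10   → row C = row A − 12·row B = (10, 1, −12)   [check: 1·142 − 12·11 = 10]
  11 = 1·10 + 1   → row D = row B − 1·row C = (1, −1, 13)   [check: −1·142 + 13·11 = 1]
  10 = 10·1 + 0   → remainder 0, stop. gcd = 1 (last nonzero row D).
The gcd is 1, so 11 is invertible mod 142. The last nonzero row gives −1·142 + 13·11 = 1, so t = 13. So 11^(−1) ≡ 13 (mod 142). Verify: 11 · 13 = 143 ≡ 1 (mod 142). ✓

Final answer: 11^(−1) ≡ 13 (mod 142)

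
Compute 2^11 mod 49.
Use repeated squaring. Binary(11) = 1011. Walk through the bits of the exponent 11 left-to-right: at each bit after the leading one, square the running value, then multiply by 2 if the bit is 1 (always reducing mod 49):
  bit 1 = 1 (leading): start with 2.
  bit 2 = 0: square 2^2 = 4 (mod 49).
  bit 3 = 1: square 4^2 = 16; bit is 1, so multiply 16·2 = 32 (mod 49).
  bit 4 = 1: square 32^2 = 1024 ≡ 44; bit is 1, so multiply 44·2 = 88 ≡ 39 (mod 49).
Final value: 2^11 ≡ 39 (mod 49).

Final answer: 39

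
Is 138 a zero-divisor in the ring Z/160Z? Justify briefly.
gcd(138, 160) = 2 > 1, so 138 is not a unit in Z/160Z. In Z/nZ every nonzero non-unit is a zero-divisor: explicitly, take b = 160/gcd = 80 ≠ 0 (mod 160); then 138·80 = 11040 = 69·160, i.e. 138·80 ≡ 0 (mod 160). So 138 is a zero-divisor.

Final answer: YES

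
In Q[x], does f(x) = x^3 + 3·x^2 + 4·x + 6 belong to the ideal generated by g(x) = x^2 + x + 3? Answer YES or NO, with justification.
NO

In Q[x] the ideal (g) consists of all multiples of g, so f ∈ (g) iff g | f, i.e. iff the remainder of f on division by g is 0. Divide f by g (g is monic, so eliminate the leading term of the running remainder at each step):
  leading term x^3: subtract (x)·g(x) = x^3 + x^2 + 3·x, leaving 2·x^2 + x + 6
  leading term 2·x^2: subtract (2)·g(x) = 2·x^2 + 2·x + 6, leaving -x
The remainder r(x) = -x ≠ 0 (and deg r < deg g), so g ∤ f, i.e. f ∉ (g).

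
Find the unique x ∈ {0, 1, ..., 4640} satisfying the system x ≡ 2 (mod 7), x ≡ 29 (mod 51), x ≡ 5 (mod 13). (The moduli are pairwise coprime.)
The moduli 7, 51, 13 are pairwise coprime, so by the CRT there is a unique solution mod 7·51·13 = 4641.
Solve by successive substitution. Start with x ≡ 2 (mod 7).
  Combine with x ≡ 29 (mod 51): write x = 2 + 7·t and require 2 + 7·t ≡ 29 (mod 51), i.e. 7·t ≡ 29 − 2 ≡ 27 (mod 51). Since 7^(−1) ≡ 22 (mod 51), t ≡ 22·27 ≡ 33 (mod 51). So x ≡ 2 + 7·33 = 233 (mod 357).
  Combine with x ≡ 5 (mod 13): write x = 233 + 357·t and require 233 + 357·t ≡ 5 (mod 13), i.e. 357·t ≡ 5 − 233 ≡ 6 (mod 13). Since 357^(−1) ≡ 11 (mod 13) (357 ≡ 6 (mod 13)), t ≡ 11·6 ≡ 1 (mod 13). So x ≡ 233 + 357·1 = 590 (mod 4641).
Unique solution in [0, 4641): x = 590.

Final answer: x ≡ 590 (mod 4641); the representative in [0, 4641) is 590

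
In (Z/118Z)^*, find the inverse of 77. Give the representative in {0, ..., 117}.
Apply the extended Euclidean algorithm to (118, 77), tracking rows (r, s, t) with s·118 + t·77 = r. Each division r_prev = q·r_cur + r_new produces the new row as (previous row) − q·(current row):
  row A: (118, 1, 0)   [1·118 + 0·77 = 118]
  row B: (77, 0, 1)   [0·118 + 1·77 = 77]
  118 = 1·77 + 41   → row C = row A − 1·row B = (41, 1, −1)   [check: 1·118 − 1·77 = 41]
  77 = 1·41 + 36   → row D = row B − 1·row C = (36, −1, 2)   [check: −1·118 + 2·77 = 36]
  41 = 1·36 + 5   → row E = row C − 1·row D = (5, 2, −3)   [check: 2·118 − 3·77 = 5]
  36 = 7·5 + 1   → row F = row D − 7·row E = (1, −15, 23)   [check: −15·118 + 23·77 = 1]
  5 = 5·1 + 0   → remainder 0, stop. gcd = 1 (last nonzero row F).
The gcd is 1, so 77 is invertible mod 118. The last nonzero row gives −15·118 + 23·77 = 1, so t = 23. So 77^(−1) ≡ 23 (mod 118). Verify: 77 · 23 = 1771 ≡ 1 (mod 118). ✓

Final answer: 77^(−1) ≡ 23 (mod 118)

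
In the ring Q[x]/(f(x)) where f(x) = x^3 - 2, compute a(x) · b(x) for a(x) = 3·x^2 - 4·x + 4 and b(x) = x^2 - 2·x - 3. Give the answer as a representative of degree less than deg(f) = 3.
a · b ≡ 3·x^2 + 10·x - 32 (mod f(x))

First multiply in Q[x] without reducing: a · b = 3·x^4 - 10·x^3 + 3·x^2 + 4·x - 12. Now divide by f(x) = x^3 - 2, eliminating the leading term at each step:
  leading term 3·x^4: subtract (3·x)·f(x) = 3·x^4 - 6·x, leaving -10·x^3 + 3·x^2 + 10·x - 12
  leading term -10·x^3: subtract (-10)·f(x) = 20 - 10·x^3, leaving 3·x^2 + 10·x - 32
The degree is now < 3, so this is the remainder. Hence a · b ≡ 3·x^2 + 10·x - 32 in Q[x]/(f).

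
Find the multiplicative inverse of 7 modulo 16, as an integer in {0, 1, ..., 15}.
7^(−1) ≡ 7 (mod 16)

Apply the extended Euclidean algorithm to (16, 7), tracking rows (r, s, t) with s·16 + t·7 = r. Each division r_prev = q·r_cur + r_new produces the new row as (previous row) − q·(current row):
  row A: (16, 1, 0)   [1·16 + 0·7 = 16]
  row B: (7, 0, 1)   [0·16 + 1·7 = 7]
  16 = 2·7 + 2   → row C = row A − 2·row B = (2, 1, −2)   [check: 1·16 − 2·7 = 2]
  7 = 3·2 + 1   → row D = row B − 3·row C = (1, −3, 7)   [check: −3·16 + 7·7 = 1]
  2 = 2·1 + 0   → remainder 0, stop. gcd = 1 (last nonzero row D).
The gcd is 1, so 7 is invertible mod 16. The last nonzero row gives −3·16 + 7·7 = 1, so t = 7. So 7^(−1) ≡ 7 (mod 16). Verify: 7 · 7 = 49 ≡ 1 (mod 16). ✓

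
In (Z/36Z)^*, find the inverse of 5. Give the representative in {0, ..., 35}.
5^(−1) ≡ 29 (mod 36)

Apply the extended Euclidean algorithm to (36, 5), tracking rows (r, s, t) with s·36 + t·5 = r. Each division r_prev = q·r_cur + r_new produces the new row as (previous row) − q·(current row):
  row A: (36, 1, 0)   [1·36 + 0·5 = 36]
  row B: (5, 0, 1)   [0·36 + 1·5 = 5]
  36 = 7·5 + 1   → row C = row A − 7·row B = (1, 1, −7)   [check: 1·36 − 7·5 = 1]
  5 = 5·1 + 0   → remainder 0, stop. gcd = 1 (last nonzero row C).
The gcd is 1, so 5 is invertible mod 36. The last nonzero row gives 1·36 − 7·5 = 1, so t = −7. So 5^(−1) ≡ −7 ≡ 29 (mod 36). Verify: 5 · 29 = 145 ≡ 1 (mod 36). ✓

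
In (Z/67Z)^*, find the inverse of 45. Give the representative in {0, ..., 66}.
45^(−1) ≡ 3 (mod 67)

Apply the extended Euclidean algorithm to (67, 45), tracking rows (r, s, t) with s·67 + t·45 = r. Each division r_prev = q·r_cur + r_new produces the new row as (previous row) − q·(current row):
  row A: (67, 1, 0)   [1·67 + 0·45 = 67]
  row B: (45, 0, 1)   [0·67 + 1·45 = 45]
  67 = 1·45 + 22   → row C = row A − 1·row B = (22, 1, −1)   [check: 1·67 − 1·45 = 22]
  45 = 2·22 + 1   → row D = row B − 2·row C = (1, −2, 3)   [check: −2·67 + 3·45 = 1]
  22 = 22·1 + 0   → remainder 0, stop. gcd = 1 (last nonzero row D).
The gcd is 1, so 45 is invertible mod 67. The last nonzero row gives −2·67 + 3·45 = 1, so t = 3. So 45^(−1) ≡ 3 (mod 67). Verify: 45 · 3 = 135 ≡ 1 (mod 67). ✓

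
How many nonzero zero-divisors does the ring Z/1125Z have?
In Z/1125Z each nonzero element is either a unit (gcd with 1125 is 1) or a zero-divisor (gcd > 1). The number of units is φ(1125): factorise 1125 = 3^2 · 5^3, so φ(1125) = (3^2 − 3^1) · (5^3 − 5^2) = 6 · 100 = 600. The nonzero elements number 1125 − 1 = 1124. Hence the nonzero zero-divisors number 1124 − 600 = 524.

Final answer: Z/1125Z has 524 nonzero zero-divisors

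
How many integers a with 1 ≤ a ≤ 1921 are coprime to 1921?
1792

The number of a ∈ {1, ..., 1921} with gcd(a, 1921) = 1 is by definition Euler's totient φ(1921). φ is multiplicative, with φ(p^e) = p^e − p^(e−1). Factorise 1921 = 17 · 113. Then
  φ(1921) = (17 − 1) · (113 − 1) = 16 · 112 = 1792.
So there are 1792 such integers.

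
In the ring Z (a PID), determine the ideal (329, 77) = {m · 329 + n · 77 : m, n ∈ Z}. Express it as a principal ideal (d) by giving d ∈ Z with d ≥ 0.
In the PID Z, (a, b) is generated by gcd(a, b). Compute gcd(329, 77) with the extended Euclidean algorithm, tracking rows (r, s, t) with s·329 + t·77 = r:
  row A: (329, 1, 0)   [1·329 + 0·77 = 329]
  row B: (77, 0, 1)   [0·329 + 1·77 = 77]
  329 = 4·77 + 21   → row C = row A − 4·row B = (21, 1, −4)   [check: 1·329 − 4·77 = 21]
  77 = 3·21 + 14   → row D = row B − 3·row C = (14, −3, 13)   [check: −3·329 + 13·77 = 14]
  21 = 1·14 + 7   → row E = row C − 1·row D = (7, 4, −17)   [check: 4·329 − 17·77 = 7]
  14 = 2·7 + 0   → remainder 0, stop. gcd = 7 (last nonzero row E).
So gcd(329, 77) = 7, with Bézout identity 4·329 − 17·77 = 7. Containment (⊇): the Bézout identity exhibits 7 as an element of (329, 77), giving (7) ⊆ (329, 77). Containment (⊆): since 7 | 329 and 7 | 77 (329 = 7·47, 77 = 7·11), every Z-linear combination of 329 and 77 is divisible by 7, so (329, 77) ⊆ (7). Therefore (329, 77) = (7), d = 7.

Final answer: (329, 77) = (7); d = 7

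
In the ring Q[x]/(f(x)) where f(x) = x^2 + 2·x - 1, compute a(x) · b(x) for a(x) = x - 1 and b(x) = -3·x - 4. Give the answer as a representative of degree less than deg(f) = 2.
First multiply in Q[x] without reducing: a · b = -3·x^2 - x + 4. Now divide by f(x) = x^2 + 2·x - 1, eliminating the leading term at each step:
  leading term -3·x^2: subtract (-3)·f(x) = -3·x^2 - 6·x + 3, leaving 5·x + 1
The degree is now < 2, so this is the remainder. Hence a · b ≡ 5·x + 1 in Q[x]/(f).

Final answer: a · b ≡ 5·x + 1 (mod f(x))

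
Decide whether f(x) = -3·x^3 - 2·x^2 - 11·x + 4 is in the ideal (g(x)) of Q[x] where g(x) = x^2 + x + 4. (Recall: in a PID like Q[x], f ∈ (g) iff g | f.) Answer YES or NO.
In Q[x] the ideal (g) consists of all multiples of g, so f ∈ (g) iff g | f, i.e. iff the remainder of f on division by g is 0. Divide f by g (g is monic, so eliminate the leading term of the running remainder at each step):
  leading term -3·x^3: subtract (-3·x)·g(x) = -3·x^3 - 3·x^2 - 12·x, leaving x^2 + x + 4
  leading term x^2: subtract (1)·g(x) = x^2 + x + 4, leaving 0
The remainder is 0, so f(x) = g(x) · h(x) with h(x) = 1 - 3·x. Hence g | f, i.e. f ∈ (g).

Final answer: YES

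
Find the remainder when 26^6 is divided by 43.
35

Use repeated squaring. Binary(6) = 110. Walk through the bits of the exponent 6 left-to-right: at each bit after the leading one, square the running value, then multiply by 26 if the bit is 1 (always reducing mod 43):
  bit 1 = 1 (leading): start with 26.
  bit 2 = 1: square 26^2 = 676 ≡ 31; bit is 1, so multiply 31·26 = 806 ≡ 32 (mod 43).
  bit 3 = 0: square 32^2 = 1024 ≡ 35 (mod 43).
Final value: 26^6 ≡ 35 (mod 43).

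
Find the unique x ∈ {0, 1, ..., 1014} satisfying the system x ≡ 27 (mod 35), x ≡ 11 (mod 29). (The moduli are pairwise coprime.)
x ≡ 272 (mod 1015); the representative in [0, 1015) is 272

The moduli 35, 29 are pairwise coprime, so by the CRT there is a unique solution mod 35·29 = 1015.
Solve by successive substitution. Start with x ≡ 27 (mod 35).
  Combine with x ≡ 11 (mod 29): write x = 27 + 35·t and require 27 + 35·t ≡ 11 (mod 29), i.e. 35·t ≡ 11 − 27 ≡ 13 (mod 29). Since 35^(−1) ≡ 5 (mod 29) (35 ≡ 6 (mod 29)), t ≡ 5·13 ≡ 7 (mod 29). So x ≡ 27 + 35·7 = 272 (mod 1015).
Unique solution in [0, 1015): x = 272.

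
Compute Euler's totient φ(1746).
φ is multiplicative, with φ(p^e) = p^e − p^(e−1). Factorise 1746 = 2 · 3^2 · 97. Then
  φ(1746) = (2 − 1) · (3^2 − 3^1) · (97 − 1) = 1 · 6 · 96 = 576.

Final answer: φ(1746) = 576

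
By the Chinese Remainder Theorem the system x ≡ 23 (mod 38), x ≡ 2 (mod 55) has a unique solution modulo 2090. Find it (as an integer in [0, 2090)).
x ≡ 2037 (mod 2090); the representative in [0, 2090) is 2037

The moduli 38, 55 are pairwise coprime, so by the CRT there is a unique solution mod 38·55 = 2090.
Solve by successive substitution. Start with x ≡ 23 (mod 38).
  Combine with x ≡ 2 (mod 55): write x = 23 + 38·t and require 23 + 38·t ≡ 2 (mod 55), i.e. 38·t ≡ 2 − 23 ≡ 34 (mod 55). Since 38^(−1) ≡ 42 (mod 55), t ≡ 42·34 ≡ 53 (mod 55). So x ≡ 23 + 38·53 = 2037 (mod 2090).
Unique solution in [0, 2090): x = 2037.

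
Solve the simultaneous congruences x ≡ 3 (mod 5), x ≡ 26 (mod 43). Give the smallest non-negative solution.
x ≡ 198 (mod 215); the representative in [0, 215) is 198

The moduli 5, 43 are pairwise coprime, so by the CRT there is a unique solution mod 5·43 = 215.
Solve by successive substitution. Start with x ≡ 3 (mod 5).
  Combine with x ≡ 26 (mod 43): write x = 3 + 5·t and require 3 + 5·t ≡ 26 (mod 43), i.e. 5·t ≡ 26 − 3 ≡ 23 (mod 43). Since 5^(−1) ≡ 26 (mod 43), t ≡ 26·23 ≡ 39 (mod 43). So x ≡ 3 + 5·39 = 198 (mod 215).
Unique solution in [0, 215): x = 198.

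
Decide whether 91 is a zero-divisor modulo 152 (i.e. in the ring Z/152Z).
NO

gcd(91, 152) = 1, so 91 is a unit in Z/152Z (it has a multiplicative inverse). A unit cannot be a zero-divisor: if 91·b ≡ 0 then multiplying both sides by 91^(−1) gives b ≡ 0. So 91 is not a zero-divisor.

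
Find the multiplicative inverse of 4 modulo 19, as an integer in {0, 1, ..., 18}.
4^(−1) ≡ 5 (mod 19)

Apply the extended Euclidean algorithm to (19, 4), tracking rows (r, s, t) with s·19 + t·4 = r. Each division r_prev = q·r_cur + r_new produces the new row as (previous row) − q·(current row):
  row A: (19, 1, 0)   [1·19 + 0·4 = 19]
  row B: (4, 0, 1)   [0·19 + 1·4 = 4]
  19 = 4·4 + 3   → row C = row A − 4·row B = (3, 1, −4)   [check: 1·19 − 4·4 = 3]
  4 = 1·3 + 1   → row D = row B − 1·row C = (1, −1, 5)   [check: −1·19 + 5·4 = 1]
  3 = 3·1 + 0   → remainder 0, stop. gcd = 1 (last nonzero row D).
The gcd is 1, so 4 is invertible mod 19. The last nonzero row gives −1·19 + 5·4 = 1, so t = 5. So 4^(−1) ≡ 5 (mod 19). Verify: 4 · 5 = 20 ≡ 1 (mod 19). ✓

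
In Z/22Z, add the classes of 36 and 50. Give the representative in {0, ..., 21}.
Reduce the summands first: 36 ≡ 14, 50 ≡ 6 (mod 22), so 36 + 50 ≡ 14 + 6 (mod 22). 14 + 6 = 20; 20 = 0·22 + 20, so (36 + 50) mod 22 = 20.

Final answer: 20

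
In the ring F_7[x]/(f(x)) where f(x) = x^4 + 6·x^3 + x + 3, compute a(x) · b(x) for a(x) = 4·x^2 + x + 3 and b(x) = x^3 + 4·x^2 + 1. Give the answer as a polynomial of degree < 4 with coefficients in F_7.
a · b ≡ 5·x^2 + 3·x + 3 (mod f(x))

Multiply as integer polynomials: a · b = 4·x^5 + 17·x^4 + 7·x^3 + 16·x^2 + x + 3. Reducing coefficients mod 7: a · b ≡ 4·x^5 + 3·x^4 + 2·x^2 + x + 3. Now divide by f(x) = x^4 + 6·x^3 + x + 3 in F_7[x], eliminating the leading term at each step:
  leading term 4·x^5: subtract (4·x)·f(x) = 4·x^5 + 3·x^4 + 4·x^2 + 5·x, leaving 5·x^2 + 3·x + 3 (coefficients mod 7)
The degree is now < 4, so this is the remainder. Hence a · b ≡ 5·x^2 + 3·x + 3 in F_7[x]/(f).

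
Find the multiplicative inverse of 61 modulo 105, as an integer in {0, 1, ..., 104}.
61^(−1) ≡ 31 (mod 105)

Apply the extended Euclidean algorithm to (105, 61), tracking rows (r, s, t) with s·105 + t·61 = r. Each division r_prev = q·r_cur + r_new produces the new row as (previous row) − q·(current row):
  row A: (105, 1, 0)   [1·105 + 0·61 = 105]
  row B: (61, 0, 1)   [0·105 + 1·61 = 61]
  105 = 1·61 + 44   → row C = row A − 1·row B = (44, 1, −1)   [check: 1·105 − 1·61 = 44]
  61 = 1·44 + 17   → row D = row B − 1·row C = (17, −1, 2)   [check: −1·105 + 2·61 = 17]
  44 = 2·17 + 10   → row E = row C − 2·row D = (10, 3, −5)   [check: 3·105 − 5·61 = 10]
  17 = 1·10 + 7   → row F = row D − 1·row E = (7, −4, 7)   [check: −4·105 + 7·61 = 7]
  10 = 1·7 + 3   → row G = row E − 1·row F = (3, 7, −12)   [check: 7·105 − 12·61 = 3]
  7 = 2·3 + 1   → row H = row F − 2·row G = (1, −18, 31)   [check: −18·105 + 31·61 = 1]
  3 = 3·1 + 0   → remainder 0, stop. gcd = 1 (last nonzero row H).
The gcd is 1, so 61 is invertible mod 105. The last nonzero row gives −18·105 + 31·61 = 1, so t = 31. So 61^(−1) ≡ 31 (mod 105). Verify: 61 · 31 = 1891 ≡ 1 (mod 105). ✓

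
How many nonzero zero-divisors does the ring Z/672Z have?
Z/672Z has 479 nonzero zero-divisors

In Z/672Z each nonzero element is either a unit (gcd with 672 is 1) or a zero-divisor (gcd > 1). The number of units is φ(672): factorise 672 = 2^5 · 3 · 7, so φ(672) = (2^5 − 2^4) · (3 − 1) · (7 − 1) = 16 · 2 · 6 = 192. The nonzero elements number 672 − 1 = 671. Hence the nonzero zero-divisors number 671 − 192 = 479.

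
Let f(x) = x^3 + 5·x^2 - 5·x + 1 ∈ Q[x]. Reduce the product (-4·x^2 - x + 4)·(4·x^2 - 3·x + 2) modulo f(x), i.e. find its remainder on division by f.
a · b ≡ -509·x^2 + 442·x - 80 (mod f(x))

First multiply in Q[x] without reducing: a · b = -16·x^4 + 8·x^3 + 11·x^2 - 14·x + 8. Now divide by f(x) = x^3 + 5·x^2 - 5·x + 1, eliminating the leading term at each step:
  leading term -16·x^4: subtract (-16·x)·f(x) = -16·x^4 - 80·x^3 + 80·x^2 - 16·x, leaving 88·x^3 - 69·x^2 + 2·x + 8
  leading term 88·x^3: subtract (88)·f(x) = 88·x^3 + 440·x^2 - 440·x + 88, leaving -509·x^2 + 442·x - 80
The degree is now < 3, so this is the remainder. Hence a · b ≡ -509·x^2 + 442·x - 80 in Q[x]/(f).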